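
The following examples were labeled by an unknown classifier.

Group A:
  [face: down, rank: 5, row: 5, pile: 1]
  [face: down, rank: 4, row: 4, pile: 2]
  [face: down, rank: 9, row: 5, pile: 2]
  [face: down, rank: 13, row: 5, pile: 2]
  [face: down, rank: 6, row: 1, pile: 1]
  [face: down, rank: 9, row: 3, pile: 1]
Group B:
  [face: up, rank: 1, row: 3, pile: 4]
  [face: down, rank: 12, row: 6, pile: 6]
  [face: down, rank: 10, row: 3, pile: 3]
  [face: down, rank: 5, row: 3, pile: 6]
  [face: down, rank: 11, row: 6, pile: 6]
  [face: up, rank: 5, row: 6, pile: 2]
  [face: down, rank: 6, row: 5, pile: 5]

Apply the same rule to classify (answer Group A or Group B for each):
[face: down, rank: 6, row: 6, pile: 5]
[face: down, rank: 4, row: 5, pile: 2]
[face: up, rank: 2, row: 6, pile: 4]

The classifier is using: face is down AND pile ≤ 2.
[face: down, rank: 6, row: 6, pile: 5]: face is down, pile = 5 — does not satisfy this, so Group B. [face: down, rank: 4, row: 5, pile: 2]: face is down, pile = 2 — matches, so Group A. [face: up, rank: 2, row: 6, pile: 4]: face is up, pile = 4 — does not satisfy this, so Group B.

Group B, Group A, Group B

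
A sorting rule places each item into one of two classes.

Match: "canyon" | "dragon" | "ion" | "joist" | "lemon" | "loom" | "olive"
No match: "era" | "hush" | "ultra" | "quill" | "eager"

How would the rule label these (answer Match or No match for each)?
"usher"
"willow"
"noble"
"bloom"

No match, Match, Match, Match

One predicate separates the groups cleanly: contains 'o'.
No match: "usher", since no 'o'.
Match: "willow", since has 'o'.
Match: "noble", since has 'o'.
Match: "bloom", since has 'o'.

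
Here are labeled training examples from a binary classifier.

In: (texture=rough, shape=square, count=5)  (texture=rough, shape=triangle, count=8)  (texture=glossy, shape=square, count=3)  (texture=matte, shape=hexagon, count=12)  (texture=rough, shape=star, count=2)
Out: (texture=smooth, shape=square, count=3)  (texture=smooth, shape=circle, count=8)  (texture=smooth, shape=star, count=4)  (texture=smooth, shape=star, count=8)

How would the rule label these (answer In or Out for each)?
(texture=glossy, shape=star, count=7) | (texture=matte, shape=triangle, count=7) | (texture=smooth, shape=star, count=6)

The pattern is that an item is 'In' exactly when: texture is not smooth.

In, In, Out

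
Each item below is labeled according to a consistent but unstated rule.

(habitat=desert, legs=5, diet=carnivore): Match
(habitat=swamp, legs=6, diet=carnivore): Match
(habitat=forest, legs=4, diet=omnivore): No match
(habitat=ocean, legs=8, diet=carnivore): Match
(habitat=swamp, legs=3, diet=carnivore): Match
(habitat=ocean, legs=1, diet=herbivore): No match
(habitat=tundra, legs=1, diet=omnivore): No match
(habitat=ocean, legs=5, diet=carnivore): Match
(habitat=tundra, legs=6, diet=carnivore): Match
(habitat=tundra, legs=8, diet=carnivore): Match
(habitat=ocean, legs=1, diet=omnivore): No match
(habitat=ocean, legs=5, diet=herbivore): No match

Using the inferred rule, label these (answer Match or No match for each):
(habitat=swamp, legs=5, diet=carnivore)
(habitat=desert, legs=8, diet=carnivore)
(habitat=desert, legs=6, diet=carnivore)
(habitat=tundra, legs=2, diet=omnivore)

Match, Match, Match, No match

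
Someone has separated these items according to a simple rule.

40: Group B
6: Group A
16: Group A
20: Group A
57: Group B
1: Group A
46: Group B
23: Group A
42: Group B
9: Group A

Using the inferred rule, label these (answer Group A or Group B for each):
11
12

Group A, Group A

The distinguishing property — at most 23 — holds for all the 'Group A' cases and none of the 'Group B' cases.
11: Group A (11 ≤ 23). 12: Group A (12 ≤ 23).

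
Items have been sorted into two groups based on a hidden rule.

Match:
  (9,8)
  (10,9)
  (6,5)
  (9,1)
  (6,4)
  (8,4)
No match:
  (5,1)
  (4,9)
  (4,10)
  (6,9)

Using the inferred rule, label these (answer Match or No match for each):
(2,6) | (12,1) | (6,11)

The distinguishing property — first > second AND sum ≥ 10 — holds for all the 'Match' cases and none of the 'No match' cases.

No match, Match, No match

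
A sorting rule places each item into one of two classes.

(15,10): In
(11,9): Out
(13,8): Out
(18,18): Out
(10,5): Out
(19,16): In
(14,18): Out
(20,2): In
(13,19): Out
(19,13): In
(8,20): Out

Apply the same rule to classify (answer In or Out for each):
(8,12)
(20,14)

The common property of the 'In' items is: first > second AND sum ≥ 22. No 'Out' item has it.
(8,12) — 8 < 12, 8+12 = 20, hence Out. (20,14) — 20 > 14, 20+14 = 34, hence In.

Out, In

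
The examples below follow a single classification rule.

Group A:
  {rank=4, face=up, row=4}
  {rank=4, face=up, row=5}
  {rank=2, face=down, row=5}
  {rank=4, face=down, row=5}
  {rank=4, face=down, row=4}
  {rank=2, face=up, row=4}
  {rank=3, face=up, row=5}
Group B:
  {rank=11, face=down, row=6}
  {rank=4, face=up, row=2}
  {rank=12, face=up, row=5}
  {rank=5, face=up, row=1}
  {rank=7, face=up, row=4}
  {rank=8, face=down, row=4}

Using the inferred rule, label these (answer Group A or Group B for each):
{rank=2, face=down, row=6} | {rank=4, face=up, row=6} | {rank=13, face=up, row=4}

A rule that fits every label: row ≥ 4 AND rank ≤ 4 — true of each 'Group A' example, false of each 'Group B' one.
{rank=2, face=down, row=6} → row = 6, rank = 2 → Group A. {rank=4, face=up, row=6} → row = 6, rank = 4 → Group A. {rank=13, face=up, row=4} → row = 4, rank = 13 → Group B.

Group A, Group A, Group B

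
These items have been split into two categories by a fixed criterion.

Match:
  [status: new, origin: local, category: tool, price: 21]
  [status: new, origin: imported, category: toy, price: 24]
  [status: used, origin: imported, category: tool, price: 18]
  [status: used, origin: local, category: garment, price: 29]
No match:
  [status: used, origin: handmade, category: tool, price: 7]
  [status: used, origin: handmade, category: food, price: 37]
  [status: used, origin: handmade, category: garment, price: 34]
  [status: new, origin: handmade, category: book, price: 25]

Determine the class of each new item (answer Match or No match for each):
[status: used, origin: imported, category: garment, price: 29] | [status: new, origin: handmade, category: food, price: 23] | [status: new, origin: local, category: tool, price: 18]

The distinguishing property — origin is not handmade — holds for all the 'Match' cases and none of the 'No match' cases.
[status: used, origin: imported, category: garment, price: 29]: Match (origin is imported).
[status: new, origin: handmade, category: food, price: 23]: No match (origin is handmade).
[status: new, origin: local, category: tool, price: 18]: Match (origin is local).

Match, No match, Match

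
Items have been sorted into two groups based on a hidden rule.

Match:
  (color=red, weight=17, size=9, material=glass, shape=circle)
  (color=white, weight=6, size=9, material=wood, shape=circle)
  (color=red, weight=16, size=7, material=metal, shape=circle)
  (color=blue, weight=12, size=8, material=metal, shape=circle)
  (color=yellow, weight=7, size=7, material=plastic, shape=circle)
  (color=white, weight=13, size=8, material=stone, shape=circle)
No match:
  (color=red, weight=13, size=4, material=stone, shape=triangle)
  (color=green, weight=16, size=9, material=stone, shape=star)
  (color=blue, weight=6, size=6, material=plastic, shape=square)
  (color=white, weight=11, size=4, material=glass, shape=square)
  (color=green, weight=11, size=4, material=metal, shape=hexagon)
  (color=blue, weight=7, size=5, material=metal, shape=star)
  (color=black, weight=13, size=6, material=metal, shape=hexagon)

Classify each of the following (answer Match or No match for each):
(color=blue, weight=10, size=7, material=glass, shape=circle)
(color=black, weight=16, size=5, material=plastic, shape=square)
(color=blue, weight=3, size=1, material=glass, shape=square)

The classifier is using: shape is circle.
(color=blue, weight=10, size=7, material=glass, shape=circle): shape is circle — passes, so Match. (color=black, weight=16, size=5, material=plastic, shape=square): shape is square — does not satisfy this, so No match. (color=blue, weight=3, size=1, material=glass, shape=square): shape is square — does not satisfy this, so No match.

Match, No match, No match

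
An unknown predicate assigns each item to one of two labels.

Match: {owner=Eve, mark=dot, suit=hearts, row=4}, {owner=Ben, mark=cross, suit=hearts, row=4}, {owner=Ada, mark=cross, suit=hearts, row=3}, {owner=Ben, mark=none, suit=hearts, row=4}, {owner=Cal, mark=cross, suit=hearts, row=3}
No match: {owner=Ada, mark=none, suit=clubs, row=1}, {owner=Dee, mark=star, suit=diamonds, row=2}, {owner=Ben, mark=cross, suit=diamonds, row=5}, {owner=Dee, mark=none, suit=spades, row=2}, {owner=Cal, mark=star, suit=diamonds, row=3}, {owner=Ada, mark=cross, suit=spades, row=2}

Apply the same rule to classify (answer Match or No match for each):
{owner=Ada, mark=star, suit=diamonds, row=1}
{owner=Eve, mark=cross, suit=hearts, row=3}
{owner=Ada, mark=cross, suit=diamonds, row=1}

No match, Match, No match

Every 'Match' example satisfies: suit is hearts. None of the 'No match' examples do.
{owner=Ada, mark=star, suit=diamonds, row=1}: No match (suit is diamonds). {owner=Eve, mark=cross, suit=hearts, row=3}: Match (suit is hearts). {owner=Ada, mark=cross, suit=diamonds, row=1}: No match (suit is diamonds).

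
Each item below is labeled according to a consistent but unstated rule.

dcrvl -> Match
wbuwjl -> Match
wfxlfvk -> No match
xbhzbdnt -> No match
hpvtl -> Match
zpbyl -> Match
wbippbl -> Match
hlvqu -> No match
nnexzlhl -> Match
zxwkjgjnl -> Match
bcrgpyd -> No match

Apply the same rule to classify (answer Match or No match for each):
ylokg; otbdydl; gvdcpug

No match, Match, No match

All 'Match' examples share one property — ends with 'l' — and every 'No match' example lacks it.
ylokg — ends with 'g', hence No match.
otbdydl — ends with 'l', hence Match.
gvdcpug — ends with 'g', hence No match.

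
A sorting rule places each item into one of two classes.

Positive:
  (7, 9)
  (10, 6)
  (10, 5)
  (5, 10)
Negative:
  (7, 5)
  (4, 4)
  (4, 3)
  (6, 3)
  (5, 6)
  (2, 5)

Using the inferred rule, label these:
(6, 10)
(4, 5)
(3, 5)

Positive, Negative, Negative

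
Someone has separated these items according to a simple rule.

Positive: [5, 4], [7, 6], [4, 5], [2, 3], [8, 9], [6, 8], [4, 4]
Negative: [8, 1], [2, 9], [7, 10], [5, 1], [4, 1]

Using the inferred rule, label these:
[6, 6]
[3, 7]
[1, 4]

One predicate separates the groups cleanly: |first − second| ≤ 2.
Positive: [6, 6], since |6−6| = 0.
Negative: [3, 7], since |3−7| = 4.
Negative: [1, 4], since |1−4| = 3.

Positive, Negative, Negative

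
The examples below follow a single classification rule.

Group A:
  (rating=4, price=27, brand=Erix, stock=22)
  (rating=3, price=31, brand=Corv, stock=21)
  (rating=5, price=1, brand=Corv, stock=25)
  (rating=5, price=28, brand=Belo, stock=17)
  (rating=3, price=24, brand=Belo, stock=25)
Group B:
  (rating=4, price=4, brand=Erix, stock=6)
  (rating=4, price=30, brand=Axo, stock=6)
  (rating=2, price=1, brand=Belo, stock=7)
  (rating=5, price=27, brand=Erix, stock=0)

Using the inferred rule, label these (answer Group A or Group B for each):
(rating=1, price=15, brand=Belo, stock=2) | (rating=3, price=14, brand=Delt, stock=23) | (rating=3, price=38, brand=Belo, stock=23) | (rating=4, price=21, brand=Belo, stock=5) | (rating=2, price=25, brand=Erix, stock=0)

Group B, Group A, Group A, Group B, Group B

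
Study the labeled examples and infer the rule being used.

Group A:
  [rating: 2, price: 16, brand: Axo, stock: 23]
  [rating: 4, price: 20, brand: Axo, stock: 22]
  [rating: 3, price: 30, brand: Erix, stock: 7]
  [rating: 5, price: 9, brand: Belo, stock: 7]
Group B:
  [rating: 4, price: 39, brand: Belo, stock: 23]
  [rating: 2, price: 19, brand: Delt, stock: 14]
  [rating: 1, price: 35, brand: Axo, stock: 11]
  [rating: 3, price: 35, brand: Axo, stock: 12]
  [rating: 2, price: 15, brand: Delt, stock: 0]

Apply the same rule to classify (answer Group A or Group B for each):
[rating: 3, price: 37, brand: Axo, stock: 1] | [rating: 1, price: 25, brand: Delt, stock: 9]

Group B, Group B

One predicate separates the groups cleanly: brand is not Delt AND price ≤ 30.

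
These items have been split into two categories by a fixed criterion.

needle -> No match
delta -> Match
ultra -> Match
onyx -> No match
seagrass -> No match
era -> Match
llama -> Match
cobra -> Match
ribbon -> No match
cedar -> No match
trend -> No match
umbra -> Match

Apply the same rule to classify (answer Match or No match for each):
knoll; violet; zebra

Looking at the examples, the only property every 'Match' case has and every 'No match' case lacks is: ends with 'a'.
knoll: ends with 'l', does not fit → No match. violet: ends with 't', does not fit → No match. zebra: ends with 'a', matches → Match.

No match, No match, Match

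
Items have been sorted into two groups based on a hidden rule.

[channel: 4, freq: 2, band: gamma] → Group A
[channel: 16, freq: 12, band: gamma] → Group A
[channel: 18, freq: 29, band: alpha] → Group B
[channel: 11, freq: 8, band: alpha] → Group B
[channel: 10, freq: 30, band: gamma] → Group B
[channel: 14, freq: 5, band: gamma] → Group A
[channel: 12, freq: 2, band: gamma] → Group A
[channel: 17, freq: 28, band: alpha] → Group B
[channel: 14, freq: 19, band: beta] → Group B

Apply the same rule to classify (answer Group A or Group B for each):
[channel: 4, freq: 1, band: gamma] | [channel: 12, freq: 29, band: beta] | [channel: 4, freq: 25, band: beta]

The classifier is using: band is gamma AND freq ≤ 12.
Group A: [channel: 4, freq: 1, band: gamma], since band is gamma, freq = 1.
Group B: [channel: 12, freq: 29, band: beta], since band is beta, freq = 29.
Group B: [channel: 4, freq: 25, band: beta], since band is beta, freq = 25.

Group A, Group B, Group B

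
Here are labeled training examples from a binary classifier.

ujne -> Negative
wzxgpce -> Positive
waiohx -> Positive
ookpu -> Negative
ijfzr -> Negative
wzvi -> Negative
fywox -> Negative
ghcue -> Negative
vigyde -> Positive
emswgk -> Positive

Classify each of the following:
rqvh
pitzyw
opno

Negative, Positive, Negative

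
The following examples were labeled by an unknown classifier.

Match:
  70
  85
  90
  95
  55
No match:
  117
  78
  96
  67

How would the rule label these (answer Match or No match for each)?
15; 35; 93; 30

Match, Match, No match, Match

Looking at the examples, the only property every 'Match' case has and every 'No match' case lacks is: multiple of 5.
15: 15 = 5·3, passes → Match.
35: 35 = 5·7, passes → Match.
93: 93 = 5·18 + 3, does not fit → No match.
30: 30 = 5·6, passes → Match.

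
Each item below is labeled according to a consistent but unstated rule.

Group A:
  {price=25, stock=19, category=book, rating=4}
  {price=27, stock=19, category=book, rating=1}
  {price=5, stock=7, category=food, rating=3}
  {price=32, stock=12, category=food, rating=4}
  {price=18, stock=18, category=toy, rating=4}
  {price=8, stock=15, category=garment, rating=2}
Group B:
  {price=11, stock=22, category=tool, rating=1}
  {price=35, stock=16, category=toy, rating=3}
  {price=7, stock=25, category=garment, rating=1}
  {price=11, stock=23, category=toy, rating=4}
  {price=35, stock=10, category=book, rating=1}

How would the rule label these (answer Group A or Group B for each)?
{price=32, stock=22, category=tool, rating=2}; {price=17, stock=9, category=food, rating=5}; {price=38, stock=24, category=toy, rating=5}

Group B, Group A, Group B

'Group A' ⟺ price ≤ 32 AND stock ≤ 19.
Group B: {price=32, stock=22, category=tool, rating=2}, since price = 32, stock = 22. Group A: {price=17, stock=9, category=food, rating=5}, since price = 17, stock = 9. Group B: {price=38, stock=24, category=toy, rating=5}, since price = 38, stock = 24.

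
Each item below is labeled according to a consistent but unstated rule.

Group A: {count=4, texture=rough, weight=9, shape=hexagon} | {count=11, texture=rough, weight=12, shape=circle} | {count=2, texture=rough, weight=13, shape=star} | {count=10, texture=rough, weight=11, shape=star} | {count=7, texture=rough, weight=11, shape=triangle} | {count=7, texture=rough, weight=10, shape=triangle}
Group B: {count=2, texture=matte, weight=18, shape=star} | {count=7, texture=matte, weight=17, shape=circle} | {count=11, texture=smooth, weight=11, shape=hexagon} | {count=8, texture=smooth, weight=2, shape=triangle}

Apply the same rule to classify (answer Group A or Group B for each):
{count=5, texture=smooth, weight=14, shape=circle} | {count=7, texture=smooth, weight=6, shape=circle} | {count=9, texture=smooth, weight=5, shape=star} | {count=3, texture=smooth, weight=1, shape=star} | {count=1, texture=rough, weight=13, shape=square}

Group B, Group B, Group B, Group B, Group A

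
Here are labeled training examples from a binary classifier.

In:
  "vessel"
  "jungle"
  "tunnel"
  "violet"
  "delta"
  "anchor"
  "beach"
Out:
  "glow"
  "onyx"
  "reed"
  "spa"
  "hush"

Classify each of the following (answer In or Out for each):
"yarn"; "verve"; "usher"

Every 'In' example satisfies: length ≥ 5. None of the 'Out' examples do.
"yarn" → length 4 → Out.
"verve" → length 5 → In.
"usher" → length 5 → In.

Out, In, In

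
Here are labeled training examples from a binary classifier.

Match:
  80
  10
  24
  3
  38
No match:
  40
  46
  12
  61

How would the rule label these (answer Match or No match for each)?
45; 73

Match, Match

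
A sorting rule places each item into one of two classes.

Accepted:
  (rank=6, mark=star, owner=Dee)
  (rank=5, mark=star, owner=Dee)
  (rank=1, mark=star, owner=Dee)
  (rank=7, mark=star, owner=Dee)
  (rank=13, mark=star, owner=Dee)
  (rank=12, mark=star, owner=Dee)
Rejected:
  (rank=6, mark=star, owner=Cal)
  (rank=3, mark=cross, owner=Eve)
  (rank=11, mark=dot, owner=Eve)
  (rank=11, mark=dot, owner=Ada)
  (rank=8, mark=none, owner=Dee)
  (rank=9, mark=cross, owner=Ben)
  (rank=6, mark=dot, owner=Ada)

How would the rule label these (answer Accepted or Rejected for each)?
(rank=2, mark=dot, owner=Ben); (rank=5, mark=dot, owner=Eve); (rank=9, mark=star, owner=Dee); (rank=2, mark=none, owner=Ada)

Rejected, Rejected, Accepted, Rejected

'Accepted' ⟺ mark is star AND owner is Dee.
(rank=2, mark=dot, owner=Ben): mark is dot, owner is Ben — fails this test, so Rejected.
(rank=5, mark=dot, owner=Eve): mark is dot, owner is Eve — fails this test, so Rejected.
(rank=9, mark=star, owner=Dee): mark is star, owner is Dee — matches, so Accepted.
(rank=2, mark=none, owner=Ada): mark is none, owner is Ada — fails this test, so Rejected.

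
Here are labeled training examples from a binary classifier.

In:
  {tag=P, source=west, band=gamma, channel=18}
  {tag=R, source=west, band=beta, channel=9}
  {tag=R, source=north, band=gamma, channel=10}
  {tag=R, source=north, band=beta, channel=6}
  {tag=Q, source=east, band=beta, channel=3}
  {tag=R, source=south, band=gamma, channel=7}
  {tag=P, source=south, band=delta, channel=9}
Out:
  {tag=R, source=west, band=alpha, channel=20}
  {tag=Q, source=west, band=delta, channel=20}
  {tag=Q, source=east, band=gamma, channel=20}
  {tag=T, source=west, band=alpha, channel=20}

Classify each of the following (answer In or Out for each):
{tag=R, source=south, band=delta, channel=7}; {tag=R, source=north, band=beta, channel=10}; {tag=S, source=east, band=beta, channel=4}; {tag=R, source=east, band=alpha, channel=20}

In, In, In, Out

The common property of the 'In' items is: channel ≤ 18. No 'Out' item has it.
{tag=R, source=south, band=delta, channel=7}: In (channel = 7). {tag=R, source=north, band=beta, channel=10}: In (channel = 10). {tag=S, source=east, band=beta, channel=4}: In (channel = 4). {tag=R, source=east, band=alpha, channel=20}: Out (channel = 20).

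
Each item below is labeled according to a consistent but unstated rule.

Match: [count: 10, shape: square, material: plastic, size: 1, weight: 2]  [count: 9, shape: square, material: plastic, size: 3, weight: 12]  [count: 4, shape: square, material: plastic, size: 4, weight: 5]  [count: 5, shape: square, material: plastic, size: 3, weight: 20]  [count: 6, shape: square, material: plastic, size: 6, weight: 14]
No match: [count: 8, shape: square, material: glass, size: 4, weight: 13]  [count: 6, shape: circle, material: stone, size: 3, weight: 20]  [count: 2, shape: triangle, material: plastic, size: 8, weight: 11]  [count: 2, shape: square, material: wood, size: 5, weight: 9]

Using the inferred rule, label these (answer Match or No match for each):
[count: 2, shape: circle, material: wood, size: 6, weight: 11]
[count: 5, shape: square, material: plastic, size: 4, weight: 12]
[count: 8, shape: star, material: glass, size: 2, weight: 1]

All 'Match' examples share one property — shape is square AND material is plastic — and every 'No match' example lacks it.

No match, Match, No match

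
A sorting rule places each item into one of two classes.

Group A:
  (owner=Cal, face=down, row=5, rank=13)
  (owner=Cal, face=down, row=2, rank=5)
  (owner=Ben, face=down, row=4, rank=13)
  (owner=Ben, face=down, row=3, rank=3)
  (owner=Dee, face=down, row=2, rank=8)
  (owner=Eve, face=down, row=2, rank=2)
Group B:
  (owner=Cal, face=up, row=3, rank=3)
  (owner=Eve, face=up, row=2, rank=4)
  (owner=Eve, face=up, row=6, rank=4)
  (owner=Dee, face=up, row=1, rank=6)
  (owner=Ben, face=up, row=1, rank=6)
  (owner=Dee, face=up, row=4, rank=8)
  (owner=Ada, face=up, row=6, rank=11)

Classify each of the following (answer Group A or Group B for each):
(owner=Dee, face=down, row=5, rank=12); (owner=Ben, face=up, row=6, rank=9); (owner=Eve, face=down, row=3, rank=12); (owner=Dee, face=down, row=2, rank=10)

Group A, Group B, Group A, Group A

The rule appears to be: face is down.
(owner=Dee, face=down, row=5, rank=12) — face is down, hence Group A. (owner=Ben, face=up, row=6, rank=9) — face is up, hence Group B. (owner=Eve, face=down, row=3, rank=12) — face is down, hence Group A. (owner=Dee, face=down, row=2, rank=10) — face is down, hence Group A.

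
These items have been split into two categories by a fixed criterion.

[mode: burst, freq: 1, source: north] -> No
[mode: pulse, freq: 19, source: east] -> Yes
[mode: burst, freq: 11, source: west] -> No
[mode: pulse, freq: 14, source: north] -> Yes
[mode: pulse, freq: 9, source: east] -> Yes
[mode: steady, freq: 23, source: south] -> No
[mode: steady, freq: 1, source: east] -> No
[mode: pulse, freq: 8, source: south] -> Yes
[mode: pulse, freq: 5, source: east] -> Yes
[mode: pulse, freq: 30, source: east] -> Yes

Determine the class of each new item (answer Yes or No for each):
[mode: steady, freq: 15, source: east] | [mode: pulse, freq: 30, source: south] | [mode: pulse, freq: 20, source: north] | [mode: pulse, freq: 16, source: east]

The common property of the 'Yes' items is: mode is pulse. No 'No' item has it.

No, Yes, Yes, Yes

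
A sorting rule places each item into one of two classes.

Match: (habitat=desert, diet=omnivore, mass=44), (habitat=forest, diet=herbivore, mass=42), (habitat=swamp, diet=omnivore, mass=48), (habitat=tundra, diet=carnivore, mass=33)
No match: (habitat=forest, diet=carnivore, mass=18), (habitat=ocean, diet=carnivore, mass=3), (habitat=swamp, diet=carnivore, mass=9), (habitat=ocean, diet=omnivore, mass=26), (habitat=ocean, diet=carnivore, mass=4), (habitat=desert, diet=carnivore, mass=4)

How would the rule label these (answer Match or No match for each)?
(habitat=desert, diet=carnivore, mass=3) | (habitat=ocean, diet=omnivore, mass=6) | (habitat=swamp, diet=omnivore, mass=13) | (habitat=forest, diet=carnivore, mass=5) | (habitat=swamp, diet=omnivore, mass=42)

No match, No match, No match, No match, Match

The common property of the 'Match' items is: mass ≥ 33. No 'No match' item has it.
(habitat=desert, diet=carnivore, mass=3): mass = 3 — fails the rule, so No match. (habitat=ocean, diet=omnivore, mass=6): mass = 6 — fails the rule, so No match. (habitat=swamp, diet=omnivore, mass=13): mass = 13 — fails the rule, so No match. (habitat=forest, diet=carnivore, mass=5): mass = 5 — fails the rule, so No match. (habitat=swamp, diet=omnivore, mass=42): mass = 42 — fits, so Match.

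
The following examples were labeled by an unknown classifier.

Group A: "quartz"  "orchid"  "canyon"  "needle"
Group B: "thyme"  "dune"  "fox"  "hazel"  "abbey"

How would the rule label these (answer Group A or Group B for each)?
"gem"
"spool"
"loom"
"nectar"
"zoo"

Group B, Group B, Group B, Group A, Group B

The pattern is that an item is 'Group A' exactly when: length 6.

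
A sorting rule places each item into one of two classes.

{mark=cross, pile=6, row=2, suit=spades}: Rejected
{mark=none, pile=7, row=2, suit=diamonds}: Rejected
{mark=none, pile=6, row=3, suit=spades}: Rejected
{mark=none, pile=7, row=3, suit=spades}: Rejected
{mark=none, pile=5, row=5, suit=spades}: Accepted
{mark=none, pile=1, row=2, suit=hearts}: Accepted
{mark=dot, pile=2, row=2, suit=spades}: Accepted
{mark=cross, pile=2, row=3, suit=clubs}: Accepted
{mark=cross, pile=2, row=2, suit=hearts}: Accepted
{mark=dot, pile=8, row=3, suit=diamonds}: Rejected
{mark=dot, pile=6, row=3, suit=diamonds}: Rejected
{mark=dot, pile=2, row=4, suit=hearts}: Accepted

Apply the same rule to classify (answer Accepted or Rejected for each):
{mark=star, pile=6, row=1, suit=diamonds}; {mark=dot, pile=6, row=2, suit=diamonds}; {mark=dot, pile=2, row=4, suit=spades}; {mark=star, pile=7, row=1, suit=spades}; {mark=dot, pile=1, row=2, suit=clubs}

Rejected, Rejected, Accepted, Rejected, Accepted

The rule appears to be: pile ≤ 5.
Rejected: {mark=star, pile=6, row=1, suit=diamonds}, since pile = 6. Rejected: {mark=dot, pile=6, row=2, suit=diamonds}, since pile = 6. Accepted: {mark=dot, pile=2, row=4, suit=spades}, since pile = 2. Rejected: {mark=star, pile=7, row=1, suit=spades}, since pile = 7. Accepted: {mark=dot, pile=1, row=2, suit=clubs}, since pile = 1.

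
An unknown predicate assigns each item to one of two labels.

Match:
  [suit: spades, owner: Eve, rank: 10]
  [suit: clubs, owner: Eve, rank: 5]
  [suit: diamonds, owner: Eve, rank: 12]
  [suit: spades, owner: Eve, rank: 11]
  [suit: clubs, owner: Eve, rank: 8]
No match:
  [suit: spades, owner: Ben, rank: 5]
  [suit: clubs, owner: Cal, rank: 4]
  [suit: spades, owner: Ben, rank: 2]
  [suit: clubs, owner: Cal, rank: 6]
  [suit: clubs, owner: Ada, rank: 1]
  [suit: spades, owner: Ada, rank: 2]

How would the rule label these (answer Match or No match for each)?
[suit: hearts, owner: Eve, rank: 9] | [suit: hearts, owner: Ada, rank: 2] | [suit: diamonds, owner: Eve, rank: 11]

Match, No match, Match

One predicate separates the groups cleanly: owner is Eve.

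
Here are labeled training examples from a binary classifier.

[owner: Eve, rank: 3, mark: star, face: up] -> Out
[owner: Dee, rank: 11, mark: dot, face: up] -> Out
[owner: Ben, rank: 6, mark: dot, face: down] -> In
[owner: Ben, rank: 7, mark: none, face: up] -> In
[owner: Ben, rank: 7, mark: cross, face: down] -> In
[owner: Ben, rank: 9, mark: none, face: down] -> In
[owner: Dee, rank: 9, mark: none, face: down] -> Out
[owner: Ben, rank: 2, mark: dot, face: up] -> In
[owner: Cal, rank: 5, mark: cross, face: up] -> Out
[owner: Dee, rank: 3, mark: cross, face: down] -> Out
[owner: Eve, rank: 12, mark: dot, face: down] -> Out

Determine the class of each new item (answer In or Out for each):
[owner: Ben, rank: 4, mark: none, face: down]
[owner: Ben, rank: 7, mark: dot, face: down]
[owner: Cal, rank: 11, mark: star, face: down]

In, In, Out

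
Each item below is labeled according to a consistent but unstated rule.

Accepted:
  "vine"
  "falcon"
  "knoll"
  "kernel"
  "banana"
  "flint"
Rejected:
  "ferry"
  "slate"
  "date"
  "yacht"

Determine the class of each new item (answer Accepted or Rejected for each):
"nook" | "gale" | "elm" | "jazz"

Accepted, Rejected, Rejected, Rejected

The classifier is using: contains 'n'.
Accepted: "nook", since has 'n'. Rejected: "gale", since no 'n'. Rejected: "elm", since no 'n'. Rejected: "jazz", since no 'n'.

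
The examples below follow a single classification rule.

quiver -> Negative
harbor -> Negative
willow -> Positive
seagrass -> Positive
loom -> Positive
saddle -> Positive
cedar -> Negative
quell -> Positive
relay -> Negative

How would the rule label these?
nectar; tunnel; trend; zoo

Negative, Positive, Negative, Positive

The common property of the 'Positive' items is: has a double letter. No 'Negative' item has it.
nectar: no doubled letter, fails this test → Negative.
tunnel: 'nn' doubled, satisfies this → Positive.
trend: no doubled letter, fails this test → Negative.
zoo: 'oo' doubled, satisfies this → Positive.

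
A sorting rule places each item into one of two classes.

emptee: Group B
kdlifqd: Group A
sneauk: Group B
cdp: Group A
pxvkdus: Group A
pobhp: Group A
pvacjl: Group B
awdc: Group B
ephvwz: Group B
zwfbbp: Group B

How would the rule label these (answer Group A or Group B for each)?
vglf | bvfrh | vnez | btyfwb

The simplest hypothesis consistent with all the labels is: odd length.
vglf → length 4 → Group B. bvfrh → length 5 → Group A. vnez → length 4 → Group B. btyfwb → length 6 → Group B.

Group B, Group A, Group B, Group B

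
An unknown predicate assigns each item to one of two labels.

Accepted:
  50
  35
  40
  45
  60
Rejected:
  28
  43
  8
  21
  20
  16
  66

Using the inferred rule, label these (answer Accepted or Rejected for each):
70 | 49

Rule: multiple of 5 AND at least 21. This holds for each 'Accepted' example and fails for each 'Rejected' one.
70: 70 = 5·14, 70 ≥ 21 — qualifies, so Accepted.
49: 49 = 5·9 + 4, 49 ≥ 21 — fails this test, so Rejected.

Accepted, Rejected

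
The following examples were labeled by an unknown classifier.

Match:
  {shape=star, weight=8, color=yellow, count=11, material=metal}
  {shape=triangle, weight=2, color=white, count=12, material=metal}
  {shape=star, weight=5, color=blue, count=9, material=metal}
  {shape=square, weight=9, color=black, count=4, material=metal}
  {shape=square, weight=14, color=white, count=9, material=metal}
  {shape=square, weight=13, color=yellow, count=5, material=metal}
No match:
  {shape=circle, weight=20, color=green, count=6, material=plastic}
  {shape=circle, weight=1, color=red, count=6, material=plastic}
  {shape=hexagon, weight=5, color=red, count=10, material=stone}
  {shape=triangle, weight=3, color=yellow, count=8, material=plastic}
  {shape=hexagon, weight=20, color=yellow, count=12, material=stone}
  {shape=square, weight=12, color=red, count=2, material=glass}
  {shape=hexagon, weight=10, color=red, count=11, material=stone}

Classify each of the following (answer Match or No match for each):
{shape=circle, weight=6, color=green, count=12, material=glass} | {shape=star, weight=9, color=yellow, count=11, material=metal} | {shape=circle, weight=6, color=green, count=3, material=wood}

A rule that fits every label: material is metal — true of each 'Match' example, false of each 'No match' one.
{shape=circle, weight=6, color=green, count=12, material=glass}: material is glass — doesn't qualify, so No match.
{shape=star, weight=9, color=yellow, count=11, material=metal}: material is metal — meets the rule, so Match.
{shape=circle, weight=6, color=green, count=3, material=wood}: material is wood — doesn't qualify, so No match.

No match, Match, No match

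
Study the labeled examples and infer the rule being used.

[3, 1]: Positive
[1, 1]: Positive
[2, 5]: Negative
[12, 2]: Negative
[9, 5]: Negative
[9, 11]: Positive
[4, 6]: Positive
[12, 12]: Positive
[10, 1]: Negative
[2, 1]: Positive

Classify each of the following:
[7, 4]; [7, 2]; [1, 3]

Negative, Negative, Positive

One predicate separates the groups cleanly: |first − second| ≤ 2.
[7, 4]: |7−4| = 3, fails the rule → Negative. [7, 2]: |7−2| = 5, fails the rule → Negative. [1, 3]: |1−3| = 2, has this property → Positive.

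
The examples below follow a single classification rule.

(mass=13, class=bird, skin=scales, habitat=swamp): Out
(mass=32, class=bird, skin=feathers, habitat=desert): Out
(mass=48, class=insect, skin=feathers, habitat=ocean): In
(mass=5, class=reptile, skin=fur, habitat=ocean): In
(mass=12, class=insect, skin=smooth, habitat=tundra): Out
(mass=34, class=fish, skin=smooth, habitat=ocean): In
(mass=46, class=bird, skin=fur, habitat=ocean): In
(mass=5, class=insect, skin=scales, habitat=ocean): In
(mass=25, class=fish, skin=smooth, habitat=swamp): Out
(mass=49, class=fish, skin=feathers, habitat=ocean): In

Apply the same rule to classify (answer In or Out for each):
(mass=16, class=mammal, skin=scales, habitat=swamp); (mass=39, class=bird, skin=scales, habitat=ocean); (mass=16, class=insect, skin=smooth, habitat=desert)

Out, In, Out

Rule: habitat is ocean. This holds for each 'In' example and fails for each 'Out' one.
Out: (mass=16, class=mammal, skin=scales, habitat=swamp), since habitat is swamp.
In: (mass=39, class=bird, skin=scales, habitat=ocean), since habitat is ocean.
Out: (mass=16, class=insect, skin=smooth, habitat=desert), since habitat is desert.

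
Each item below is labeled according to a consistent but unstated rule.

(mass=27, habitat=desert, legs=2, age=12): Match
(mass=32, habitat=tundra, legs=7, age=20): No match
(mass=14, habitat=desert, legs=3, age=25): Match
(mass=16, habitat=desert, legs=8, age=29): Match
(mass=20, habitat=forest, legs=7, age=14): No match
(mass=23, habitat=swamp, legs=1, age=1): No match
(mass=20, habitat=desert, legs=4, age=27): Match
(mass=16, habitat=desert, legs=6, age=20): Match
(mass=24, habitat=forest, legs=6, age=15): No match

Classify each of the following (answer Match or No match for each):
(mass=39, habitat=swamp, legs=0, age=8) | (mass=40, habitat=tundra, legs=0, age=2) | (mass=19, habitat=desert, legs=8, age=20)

The simplest hypothesis consistent with all the labels is: habitat is desert.

No match, No match, Match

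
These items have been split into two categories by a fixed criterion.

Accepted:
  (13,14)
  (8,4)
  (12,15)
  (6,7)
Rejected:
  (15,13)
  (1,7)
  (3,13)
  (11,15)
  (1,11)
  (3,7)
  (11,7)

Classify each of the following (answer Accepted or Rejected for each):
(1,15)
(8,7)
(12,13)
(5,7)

A rule that fits every label: product is even — true of each 'Accepted' example, false of each 'Rejected' one.
(1,15): 1·15 = 15 — doesn't qualify, so Rejected.
(8,7): 8·7 = 56 — fits, so Accepted.
(12,13): 12·13 = 156 — fits, so Accepted.
(5,7): 5·7 = 35 — doesn't qualify, so Rejected.

Rejected, Accepted, Accepted, Rejected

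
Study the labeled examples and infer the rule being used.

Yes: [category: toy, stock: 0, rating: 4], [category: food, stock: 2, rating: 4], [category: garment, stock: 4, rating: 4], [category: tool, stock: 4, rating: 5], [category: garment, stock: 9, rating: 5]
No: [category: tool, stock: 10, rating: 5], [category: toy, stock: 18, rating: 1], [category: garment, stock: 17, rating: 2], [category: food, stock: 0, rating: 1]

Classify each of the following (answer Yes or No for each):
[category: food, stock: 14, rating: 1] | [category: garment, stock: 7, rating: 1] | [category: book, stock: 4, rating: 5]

All 'Yes' examples share one property — stock ≤ 9 AND rating ≥ 2 — and every 'No' example lacks it.
[category: food, stock: 14, rating: 1] → stock = 14, rating = 1 → No.
[category: garment, stock: 7, rating: 1] → stock = 7, rating = 1 → No.
[category: book, stock: 4, rating: 5] → stock = 4, rating = 5 → Yes.

No, No, Yes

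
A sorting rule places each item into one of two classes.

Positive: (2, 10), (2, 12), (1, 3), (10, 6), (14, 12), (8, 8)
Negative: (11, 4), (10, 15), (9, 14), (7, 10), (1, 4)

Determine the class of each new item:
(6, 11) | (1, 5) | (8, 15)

Negative, Positive, Negative

The pattern is that an item is 'Positive' exactly when: sum is even.
(6, 11): 6+11 = 17 — does not fit, so Negative.
(1, 5): 1+5 = 6 — passes, so Positive.
(8, 15): 8+15 = 23 — does not fit, so Negative.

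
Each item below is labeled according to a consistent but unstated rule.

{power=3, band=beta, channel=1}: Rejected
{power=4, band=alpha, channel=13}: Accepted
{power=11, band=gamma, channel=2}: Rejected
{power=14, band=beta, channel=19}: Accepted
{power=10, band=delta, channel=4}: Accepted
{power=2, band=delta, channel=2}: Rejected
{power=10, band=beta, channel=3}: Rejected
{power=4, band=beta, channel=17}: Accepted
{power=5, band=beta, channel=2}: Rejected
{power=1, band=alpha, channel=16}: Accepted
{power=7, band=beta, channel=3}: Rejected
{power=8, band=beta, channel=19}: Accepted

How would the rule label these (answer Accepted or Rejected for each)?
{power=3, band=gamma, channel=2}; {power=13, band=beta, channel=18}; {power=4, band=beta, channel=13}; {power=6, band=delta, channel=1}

Rule: channel ≥ 4. This holds for each 'Accepted' example and fails for each 'Rejected' one.
{power=3, band=gamma, channel=2}: Rejected (channel = 2). {power=13, band=beta, channel=18}: Accepted (channel = 18). {power=4, band=beta, channel=13}: Accepted (channel = 13). {power=6, band=delta, channel=1}: Rejected (channel = 1).

Rejected, Accepted, Accepted, Rejected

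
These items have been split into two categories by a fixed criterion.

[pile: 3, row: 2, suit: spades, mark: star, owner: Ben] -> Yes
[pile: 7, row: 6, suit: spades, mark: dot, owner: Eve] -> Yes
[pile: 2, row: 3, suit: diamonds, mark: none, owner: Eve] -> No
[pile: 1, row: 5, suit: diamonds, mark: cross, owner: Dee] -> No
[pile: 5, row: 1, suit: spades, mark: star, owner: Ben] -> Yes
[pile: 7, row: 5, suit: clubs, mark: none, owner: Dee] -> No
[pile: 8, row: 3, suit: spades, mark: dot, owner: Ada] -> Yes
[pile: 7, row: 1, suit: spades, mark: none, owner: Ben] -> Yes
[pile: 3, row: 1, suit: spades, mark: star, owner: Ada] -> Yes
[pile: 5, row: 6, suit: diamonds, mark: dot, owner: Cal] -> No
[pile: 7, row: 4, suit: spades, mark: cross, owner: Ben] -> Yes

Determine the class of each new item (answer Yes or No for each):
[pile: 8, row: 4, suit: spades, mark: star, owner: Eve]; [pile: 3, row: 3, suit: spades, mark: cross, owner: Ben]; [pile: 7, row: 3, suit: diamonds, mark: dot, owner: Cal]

Yes, Yes, No

Looking at the examples, the only property every 'Yes' case has and every 'No' case lacks is: suit is spades.
Yes: [pile: 8, row: 4, suit: spades, mark: star, owner: Eve], since suit is spades. Yes: [pile: 3, row: 3, suit: spades, mark: cross, owner: Ben], since suit is spades. No: [pile: 7, row: 3, suit: diamonds, mark: dot, owner: Cal], since suit is diamonds.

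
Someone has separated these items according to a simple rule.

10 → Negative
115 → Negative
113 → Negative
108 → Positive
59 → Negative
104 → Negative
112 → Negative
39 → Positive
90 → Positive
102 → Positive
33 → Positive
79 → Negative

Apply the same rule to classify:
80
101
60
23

Negative, Negative, Positive, Negative

The simplest hypothesis consistent with all the labels is: multiple of 3.
80 — 80 = 3·26 + 2, hence Negative.
101 — 101 = 3·33 + 2, hence Negative.
60 — 60 = 3·20, hence Positive.
23 — 23 = 3·7 + 2, hence Negative.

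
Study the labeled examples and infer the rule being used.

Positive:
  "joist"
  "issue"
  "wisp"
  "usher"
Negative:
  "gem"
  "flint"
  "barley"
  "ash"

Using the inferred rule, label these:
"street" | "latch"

A rule that fits every label: length ≥ 4 AND contains 's' — true of each 'Positive' example, false of each 'Negative' one.
"street": length 6, has 's', checks out → Positive. "latch": length 5, no 's', fails this test → Negative.

Positive, Negative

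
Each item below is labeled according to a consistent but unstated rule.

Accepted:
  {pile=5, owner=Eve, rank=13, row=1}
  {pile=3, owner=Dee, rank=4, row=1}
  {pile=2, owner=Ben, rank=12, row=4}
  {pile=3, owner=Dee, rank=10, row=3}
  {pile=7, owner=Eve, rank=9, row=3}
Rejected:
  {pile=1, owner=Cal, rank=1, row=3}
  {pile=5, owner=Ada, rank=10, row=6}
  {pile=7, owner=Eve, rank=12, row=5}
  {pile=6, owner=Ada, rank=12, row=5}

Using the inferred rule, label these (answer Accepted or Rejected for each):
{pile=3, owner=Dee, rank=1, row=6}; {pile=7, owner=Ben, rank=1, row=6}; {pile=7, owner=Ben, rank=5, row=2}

Rejected, Rejected, Accepted

The simplest hypothesis consistent with all the labels is: pile ≥ 2 AND row ≤ 4.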